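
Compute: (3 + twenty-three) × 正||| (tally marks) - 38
Convert twenty-three (English words) → 23 (decimal)
Convert 正||| (tally marks) → 5 + 3 = 8 (decimal)
Expression in decimal: (3 + 23) × 8 - 38
Parentheses first: 3 + 23 = 26
Multiply: 26 × 8 = 208
Subtract: 208 - 38 = 170
170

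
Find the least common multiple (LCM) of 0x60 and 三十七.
Convert 0x60 (hexadecimal) → 6×16 = 96 (decimal)
Convert 三十七 (Chinese numeral) → 3×10 + 7 = 37 (decimal)
Compute lcm(96, 37) = 3552
3552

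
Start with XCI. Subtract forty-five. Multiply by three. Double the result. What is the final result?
Convert XCI (Roman numeral) → 90 + 1 = 91 (decimal)
Start: 91
Convert forty-five (English words) → 45 (decimal)
91 - 45 = 46
Convert three (English words) → 3 (decimal)
46 × 3 = 138
138 × 2 = 276
276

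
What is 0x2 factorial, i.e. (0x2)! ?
Convert 0x2 (hexadecimal) → 2 (decimal)
Compute 2! = 2
2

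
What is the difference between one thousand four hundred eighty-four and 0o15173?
Convert one thousand four hundred eighty-four (English words) → 1×1000 + 4×100 + 84 = 1484 (decimal)
Convert 0o15173 (octal) → 1×4096 + 5×512 + 1×64 + 7×8 + 3 = 6779 (decimal)
Difference: |1484 - 6779| = 5295
5295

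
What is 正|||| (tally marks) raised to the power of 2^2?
Convert 正|||| (tally marks) → 5 + 4 = 9 (decimal)
Convert 2^2 (power) → 4 (decimal)
Compute 9 ^ 4 = 6561
6561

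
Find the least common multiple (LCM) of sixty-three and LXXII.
Convert sixty-three (English words) → 63 (decimal)
Convert LXXII (Roman numeral) → 50 + 10 + 10 + 1 + 1 = 72 (decimal)
Compute lcm(63, 72) = 504
504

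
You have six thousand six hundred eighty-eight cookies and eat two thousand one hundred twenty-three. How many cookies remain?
Convert six thousand six hundred eighty-eight (English words) → 6×1000 + 6×100 + 88 = 6688 (decimal)
Convert two thousand one hundred twenty-three (English words) → 2×1000 + 1×100 + 23 = 2123 (decimal)
Compute 6688 - 2123 = 4565
4565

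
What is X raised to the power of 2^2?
Convert X (Roman numeral) → 10 (decimal)
Convert 2^2 (power) → 4 (decimal)
Compute 10 ^ 4 = 10000
10000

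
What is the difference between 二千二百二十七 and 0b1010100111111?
Convert 二千二百二十七 (Chinese numeral) → 2×1000 + 2×100 + 2×10 + 7 = 2227 (decimal)
Convert 0b1010100111111 (binary) → 4096 + 1024 + 256 + 32 + 16 + 8 + 4 + 2 + 1 = 5439 (decimal)
Difference: |2227 - 5439| = 3212
3212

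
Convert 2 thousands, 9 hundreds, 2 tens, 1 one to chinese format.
Convert 2 thousands, 9 hundreds, 2 tens, 1 one (place-value notation) → 2×1000 + 9×100 + 2×10 + 1 = 2921 (decimal)
Convert 2921 (decimal) → 2921 = 2×1000 + 9×100 + 2×10 + 1 → 二千九百二十一 (Chinese numeral)
二千九百二十一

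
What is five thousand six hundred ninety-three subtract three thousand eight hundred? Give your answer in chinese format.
Convert five thousand six hundred ninety-three (English words) → 5×1000 + 6×100 + 93 = 5693 (decimal)
Convert three thousand eight hundred (English words) → 3×1000 + 8×100 = 3800 (decimal)
Compute 5693 - 3800 = 1893
Convert 1893 (decimal) → 1893 = 1×1000 + 8×100 + 9×10 + 3 → 一千八百九十三 (Chinese numeral)
一千八百九十三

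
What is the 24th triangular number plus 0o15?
The 24th triangular number = 24×25/2 = 300
Convert 0o15 (octal) → 1×8 + 5 = 13 (decimal)
Compute 300 + 13 = 313
313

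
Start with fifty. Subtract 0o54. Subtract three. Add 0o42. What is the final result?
Convert fifty (English words) → 50 (decimal)
Start: 50
Convert 0o54 (octal) → 5×8 + 4 = 44 (decimal)
50 - 44 = 6
Convert three (English words) → 3 (decimal)
6 - 3 = 3
Convert 0o42 (octal) → 4×8 + 2 = 34 (decimal)
3 + 34 = 37
37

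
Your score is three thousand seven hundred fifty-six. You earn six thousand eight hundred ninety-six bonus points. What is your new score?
Convert three thousand seven hundred fifty-six (English words) → 3×1000 + 7×100 + 56 = 3756 (decimal)
Convert six thousand eight hundred ninety-six (English words) → 6×1000 + 8×100 + 96 = 6896 (decimal)
Compute 3756 + 6896 = 10652
10652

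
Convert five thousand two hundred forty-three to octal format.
Convert five thousand two hundred forty-three (English words) → 5×1000 + 2×100 + 43 = 5243 (decimal)
Convert 5243 (decimal) → 5243 = 1×4096 + 2×512 + 1×64 + 7×8 + 3 → 0o12173 (octal)
0o12173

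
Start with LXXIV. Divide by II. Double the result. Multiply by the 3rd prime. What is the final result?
Convert LXXIV (Roman numeral) → 50 + 10 + 10 + 4 = 74 (decimal)
Start: 74
Convert II (Roman numeral) → 1 + 1 = 2 (decimal)
74 ÷ 2 = 37
37 × 2 = 74
Convert the 3rd prime (prime index) → 5 (decimal)
74 × 5 = 370
370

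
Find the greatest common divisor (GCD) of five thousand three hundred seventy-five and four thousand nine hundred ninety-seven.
Convert five thousand three hundred seventy-five (English words) → 5×1000 + 3×100 + 75 = 5375 (decimal)
Convert four thousand nine hundred ninety-seven (English words) → 4×1000 + 9×100 + 97 = 4997 (decimal)
Compute gcd(5375, 4997) = 1
1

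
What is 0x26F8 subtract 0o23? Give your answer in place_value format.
Convert 0x26F8 (hexadecimal) → 2×4096 + 6×256 + 15×16 + 8 = 9976 (decimal)
Convert 0o23 (octal) → 2×8 + 3 = 19 (decimal)
Compute 9976 - 19 = 9957
Convert 9957 (decimal) → 9957 = 9×1000 + 9×100 + 5×10 + 7 → 9 thousands, 9 hundreds, 5 tens, 7 ones (place-value notation)
9 thousands, 9 hundreds, 5 tens, 7 ones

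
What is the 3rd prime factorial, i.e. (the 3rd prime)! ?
Convert the 3rd prime (prime index) → 5 (decimal)
Compute 5! = 120
120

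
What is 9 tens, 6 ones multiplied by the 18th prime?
Convert 9 tens, 6 ones (place-value notation) → 9×10 + 6 = 96 (decimal)
Convert the 18th prime (prime index) → 61 (decimal)
Compute 96 × 61 = 5856
5856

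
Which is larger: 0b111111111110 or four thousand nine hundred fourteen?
Convert 0b111111111110 (binary) → 2048 + 1024 + 512 + 256 + 128 + 64 + 32 + 16 + 8 + 4 + 2 = 4094 (decimal)
Convert four thousand nine hundred fourteen (English words) → 4×1000 + 9×100 + 14 = 4914 (decimal)
Compare 4094 vs 4914: larger = 4914
4914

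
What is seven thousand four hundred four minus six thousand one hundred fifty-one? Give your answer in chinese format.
Convert seven thousand four hundred four (English words) → 7×1000 + 4×100 + 4 = 7404 (decimal)
Convert six thousand one hundred fifty-one (English words) → 6×1000 + 1×100 + 51 = 6151 (decimal)
Compute 7404 - 6151 = 1253
Convert 1253 (decimal) → 1253 = 1×1000 + 2×100 + 5×10 + 3 → 一千二百五十三 (Chinese numeral)
一千二百五十三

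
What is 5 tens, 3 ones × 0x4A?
Convert 5 tens, 3 ones (place-value notation) → 5×10 + 3 = 53 (decimal)
Convert 0x4A (hexadecimal) → 4×16 + 10 = 74 (decimal)
Compute 53 × 74 = 3922
3922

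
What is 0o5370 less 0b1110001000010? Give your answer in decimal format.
Convert 0o5370 (octal) → 5×512 + 3×64 + 7×8 = 2808 (decimal)
Convert 0b1110001000010 (binary) → 4096 + 2048 + 1024 + 64 + 2 = 7234 (decimal)
Compute 2808 - 7234 = -4426
-4426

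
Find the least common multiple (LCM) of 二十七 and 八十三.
Convert 二十七 (Chinese numeral) → 2×10 + 7 = 27 (decimal)
Convert 八十三 (Chinese numeral) → 8×10 + 3 = 83 (decimal)
Compute lcm(27, 83) = 2241
2241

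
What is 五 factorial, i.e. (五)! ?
Convert 五 (Chinese numeral) → 5 (decimal)
Compute 5! = 120
120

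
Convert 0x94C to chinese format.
Convert 0x94C (hexadecimal) → 9×256 + 4×16 + 12 = 2380 (decimal)
Convert 2380 (decimal) → 2380 = 2×1000 + 3×100 + 8×10 → 二千三百八十 (Chinese numeral)
二千三百八十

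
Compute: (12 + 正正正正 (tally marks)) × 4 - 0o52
Convert 正正正正 (tally marks) → 5 + 5 + 5 + 5 = 20 (decimal)
Convert 0o52 (octal) → 5×8 + 2 = 42 (decimal)
Expression in decimal: (12 + 20) × 4 - 42
Parentheses first: 12 + 20 = 32
Multiply: 32 × 4 = 128
Subtract: 128 - 42 = 86
86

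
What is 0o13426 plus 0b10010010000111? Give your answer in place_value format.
Convert 0o13426 (octal) → 1×4096 + 3×512 + 4×64 + 2×8 + 6 = 5910 (decimal)
Convert 0b10010010000111 (binary) → 8192 + 1024 + 128 + 4 + 2 + 1 = 9351 (decimal)
Compute 5910 + 9351 = 15261
Convert 15261 (decimal) → 15261 = 15×1000 + 2×100 + 6×10 + 1 → 15 thousands, 2 hundreds, 6 tens, 1 one (place-value notation)
15 thousands, 2 hundreds, 6 tens, 1 one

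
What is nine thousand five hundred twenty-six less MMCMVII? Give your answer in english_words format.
Convert nine thousand five hundred twenty-six (English words) → 9×1000 + 5×100 + 26 = 9526 (decimal)
Convert MMCMVII (Roman numeral) → 1000 + 1000 + 900 + 5 + 1 + 1 = 2907 (decimal)
Compute 9526 - 2907 = 6619
Convert 6619 (decimal) → 6619 = 6×1000 + 6×100 + 19 → six thousand six hundred nineteen (English words)
six thousand six hundred nineteen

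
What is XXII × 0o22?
Convert XXII (Roman numeral) → 10 + 10 + 1 + 1 = 22 (decimal)
Convert 0o22 (octal) → 2×8 + 2 = 18 (decimal)
Compute 22 × 18 = 396
396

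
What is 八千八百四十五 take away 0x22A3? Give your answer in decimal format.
Convert 八千八百四十五 (Chinese numeral) → 8×1000 + 8×100 + 4×10 + 5 = 8845 (decimal)
Convert 0x22A3 (hexadecimal) → 2×4096 + 2×256 + 10×16 + 3 = 8867 (decimal)
Compute 8845 - 8867 = -22
-22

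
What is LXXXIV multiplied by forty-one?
Convert LXXXIV (Roman numeral) → 50 + 10 + 10 + 10 + 4 = 84 (decimal)
Convert forty-one (English words) → 41 (decimal)
Compute 84 × 41 = 3444
3444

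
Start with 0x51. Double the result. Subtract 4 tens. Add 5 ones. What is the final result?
Convert 0x51 (hexadecimal) → 5×16 + 1 = 81 (decimal)
Start: 81
81 × 2 = 162
Convert 4 tens (place-value notation) → 4×10 = 40 (decimal)
162 - 40 = 122
Convert 5 ones (place-value notation) → 5 (decimal)
122 + 5 = 127
127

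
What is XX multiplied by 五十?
Convert XX (Roman numeral) → 10 + 10 = 20 (decimal)
Convert 五十 (Chinese numeral) → 5×10 = 50 (decimal)
Compute 20 × 50 = 1000
1000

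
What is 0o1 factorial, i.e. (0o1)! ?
Convert 0o1 (octal) → 1 (decimal)
Compute 1! = 1
1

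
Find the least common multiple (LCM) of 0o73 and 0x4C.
Convert 0o73 (octal) → 7×8 + 3 = 59 (decimal)
Convert 0x4C (hexadecimal) → 4×16 + 12 = 76 (decimal)
Compute lcm(59, 76) = 4484
4484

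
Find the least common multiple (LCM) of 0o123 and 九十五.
Convert 0o123 (octal) → 1×64 + 2×8 + 3 = 83 (decimal)
Convert 九十五 (Chinese numeral) → 9×10 + 5 = 95 (decimal)
Compute lcm(83, 95) = 7885
7885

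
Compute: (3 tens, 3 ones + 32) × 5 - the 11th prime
Convert 3 tens, 3 ones (place-value notation) → 3×10 + 3 = 33 (decimal)
Convert the 11th prime (prime index) → 31 (decimal)
Expression in decimal: (33 + 32) × 5 - 31
Parentheses first: 33 + 32 = 65
Multiply: 65 × 5 = 325
Subtract: 325 - 31 = 294
294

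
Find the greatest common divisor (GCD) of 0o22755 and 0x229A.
Convert 0o22755 (octal) → 2×4096 + 2×512 + 7×64 + 5×8 + 5 = 9709 (decimal)
Convert 0x229A (hexadecimal) → 2×4096 + 2×256 + 9×16 + 10 = 8858 (decimal)
Compute gcd(9709, 8858) = 1
1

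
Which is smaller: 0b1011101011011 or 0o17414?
Convert 0b1011101011011 (binary) → 4096 + 1024 + 512 + 256 + 64 + 16 + 8 + 2 + 1 = 5979 (decimal)
Convert 0o17414 (octal) → 1×4096 + 7×512 + 4×64 + 1×8 + 4 = 7948 (decimal)
Compare 5979 vs 7948: smaller = 5979
5979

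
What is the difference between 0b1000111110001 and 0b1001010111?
Convert 0b1000111110001 (binary) → 4096 + 256 + 128 + 64 + 32 + 16 + 1 = 4593 (decimal)
Convert 0b1001010111 (binary) → 512 + 64 + 16 + 4 + 2 + 1 = 599 (decimal)
Difference: |4593 - 599| = 3994
3994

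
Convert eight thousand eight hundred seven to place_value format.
Convert eight thousand eight hundred seven (English words) → 8×1000 + 8×100 + 7 = 8807 (decimal)
Convert 8807 (decimal) → 8807 = 8×1000 + 8×100 + 7 → 8 thousands, 8 hundreds, 7 ones (place-value notation)
8 thousands, 8 hundreds, 7 ones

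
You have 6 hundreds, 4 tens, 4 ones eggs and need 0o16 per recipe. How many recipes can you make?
Convert 6 hundreds, 4 tens, 4 ones (place-value notation) → 6×100 + 4×10 + 4 = 644 (decimal)
Convert 0o16 (octal) → 1×8 + 6 = 14 (decimal)
Compute 644 ÷ 14 = 46
46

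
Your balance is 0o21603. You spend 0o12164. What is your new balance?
Convert 0o21603 (octal) → 2×4096 + 1×512 + 6×64 + 3 = 9091 (decimal)
Convert 0o12164 (octal) → 1×4096 + 2×512 + 1×64 + 6×8 + 4 = 5236 (decimal)
Compute 9091 - 5236 = 3855
3855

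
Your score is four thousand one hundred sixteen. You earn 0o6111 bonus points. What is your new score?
Convert four thousand one hundred sixteen (English words) → 4×1000 + 1×100 + 16 = 4116 (decimal)
Convert 0o6111 (octal) → 6×512 + 1×64 + 1×8 + 1 = 3145 (decimal)
Compute 4116 + 3145 = 7261
7261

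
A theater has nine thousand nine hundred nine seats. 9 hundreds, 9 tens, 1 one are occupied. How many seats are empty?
Convert nine thousand nine hundred nine (English words) → 9×1000 + 9×100 + 9 = 9909 (decimal)
Convert 9 hundreds, 9 tens, 1 one (place-value notation) → 9×100 + 9×10 + 1 = 991 (decimal)
Compute 9909 - 991 = 8918
8918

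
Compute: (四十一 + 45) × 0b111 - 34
Convert 四十一 (Chinese numeral) → 4×10 + 1 = 41 (decimal)
Convert 0b111 (binary) → 4 + 2 + 1 = 7 (decimal)
Expression in decimal: (41 + 45) × 7 - 34
Parentheses first: 41 + 45 = 86
Multiply: 86 × 7 = 602
Subtract: 602 - 34 = 568
568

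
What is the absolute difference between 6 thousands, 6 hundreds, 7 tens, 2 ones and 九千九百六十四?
Convert 6 thousands, 6 hundreds, 7 tens, 2 ones (place-value notation) → 6×1000 + 6×100 + 7×10 + 2 = 6672 (decimal)
Convert 九千九百六十四 (Chinese numeral) → 9×1000 + 9×100 + 6×10 + 4 = 9964 (decimal)
Compute |6672 - 9964| = 3292
3292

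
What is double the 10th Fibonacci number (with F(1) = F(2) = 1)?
The 10th Fibonacci number (with F(1) = F(2) = 1): 1, 1, 2, 3, 5, 8, 13, 21, 34, 55 → 55
Compute 55 × 2 = 110
110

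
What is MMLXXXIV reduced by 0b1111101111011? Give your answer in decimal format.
Convert MMLXXXIV (Roman numeral) → 1000 + 1000 + 50 + 10 + 10 + 10 + 4 = 2084 (decimal)
Convert 0b1111101111011 (binary) → 4096 + 2048 + 1024 + 512 + 256 + 64 + 32 + 16 + 8 + 2 + 1 = 8059 (decimal)
Compute 2084 - 8059 = -5975
-5975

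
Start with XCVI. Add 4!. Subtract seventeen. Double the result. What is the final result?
Convert XCVI (Roman numeral) → 90 + 5 + 1 = 96 (decimal)
Start: 96
Convert 4! (factorial) → 24 (decimal)
96 + 24 = 120
Convert seventeen (English words) → 17 (decimal)
120 - 17 = 103
103 × 2 = 206
206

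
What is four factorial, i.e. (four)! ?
Convert four (English words) → 4 (decimal)
Compute 4! = 24
24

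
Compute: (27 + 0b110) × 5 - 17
Convert 0b110 (binary) → 4 + 2 = 6 (decimal)
Expression in decimal: (27 + 6) × 5 - 17
Parentheses first: 27 + 6 = 33
Multiply: 33 × 5 = 165
Subtract: 165 - 17 = 148
148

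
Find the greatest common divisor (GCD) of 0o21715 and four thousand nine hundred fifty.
Convert 0o21715 (octal) → 2×4096 + 1×512 + 7×64 + 1×8 + 5 = 9165 (decimal)
Convert four thousand nine hundred fifty (English words) → 4×1000 + 9×100 + 50 = 4950 (decimal)
Compute gcd(9165, 4950) = 15
15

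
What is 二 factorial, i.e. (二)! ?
Convert 二 (Chinese numeral) → 2 (decimal)
Compute 2! = 2
2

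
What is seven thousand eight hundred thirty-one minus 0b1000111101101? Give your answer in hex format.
Convert seven thousand eight hundred thirty-one (English words) → 7×1000 + 8×100 + 31 = 7831 (decimal)
Convert 0b1000111101101 (binary) → 4096 + 256 + 128 + 64 + 32 + 8 + 4 + 1 = 4589 (decimal)
Compute 7831 - 4589 = 3242
Convert 3242 (decimal) → 3242 = 12×256 + 10×16 + 10 → 0xCAA (hexadecimal)
0xCAA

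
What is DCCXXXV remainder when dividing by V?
Convert DCCXXXV (Roman numeral) → 500 + 100 + 100 + 10 + 10 + 10 + 5 = 735 (decimal)
Convert V (Roman numeral) → 5 (decimal)
Compute 735 mod 5 = 0
0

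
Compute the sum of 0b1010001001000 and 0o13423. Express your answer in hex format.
Convert 0b1010001001000 (binary) → 4096 + 1024 + 64 + 8 = 5192 (decimal)
Convert 0o13423 (octal) → 1×4096 + 3×512 + 4×64 + 2×8 + 3 = 5907 (decimal)
Compute 5192 + 5907 = 11099
Convert 11099 (decimal) → 11099 = 2×4096 + 11×256 + 5×16 + 11 → 0x2B5B (hexadecimal)
0x2B5B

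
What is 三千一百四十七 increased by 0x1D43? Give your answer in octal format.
Convert 三千一百四十七 (Chinese numeral) → 3×1000 + 1×100 + 4×10 + 7 = 3147 (decimal)
Convert 0x1D43 (hexadecimal) → 1×4096 + 13×256 + 4×16 + 3 = 7491 (decimal)
Compute 3147 + 7491 = 10638
Convert 10638 (decimal) → 10638 = 2×4096 + 4×512 + 6×64 + 1×8 + 6 → 0o24616 (octal)
0o24616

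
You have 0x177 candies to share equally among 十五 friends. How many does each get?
Convert 0x177 (hexadecimal) → 1×256 + 7×16 + 7 = 375 (decimal)
Convert 十五 (Chinese numeral) → 1×10 + 5 = 15 (decimal)
Compute 375 ÷ 15 = 25
25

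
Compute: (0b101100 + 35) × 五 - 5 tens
Convert 0b101100 (binary) → 32 + 8 + 4 = 44 (decimal)
Convert 五 (Chinese numeral) → 5 (decimal)
Convert 5 tens (place-value notation) → 5×10 = 50 (decimal)
Expression in decimal: (44 + 35) × 5 - 50
Parentheses first: 44 + 35 = 79
Multiply: 79 × 5 = 395
Subtract: 395 - 50 = 345
345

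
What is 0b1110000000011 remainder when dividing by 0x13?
Convert 0b1110000000011 (binary) → 4096 + 2048 + 1024 + 2 + 1 = 7171 (decimal)
Convert 0x13 (hexadecimal) → 1×16 + 3 = 19 (decimal)
Compute 7171 mod 19 = 8
8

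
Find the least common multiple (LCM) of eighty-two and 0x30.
Convert eighty-two (English words) → 82 (decimal)
Convert 0x30 (hexadecimal) → 3×16 = 48 (decimal)
Compute lcm(82, 48) = 1968
1968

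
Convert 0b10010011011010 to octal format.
Convert 0b10010011011010 (binary) → 8192 + 1024 + 128 + 64 + 16 + 8 + 2 = 9434 (decimal)
Convert 9434 (decimal) → 9434 = 2×4096 + 2×512 + 3×64 + 3×8 + 2 → 0o22332 (octal)
0o22332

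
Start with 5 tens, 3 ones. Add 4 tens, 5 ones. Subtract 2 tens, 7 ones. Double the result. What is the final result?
Convert 5 tens, 3 ones (place-value notation) → 5×10 + 3 = 53 (decimal)
Start: 53
Convert 4 tens, 5 ones (place-value notation) → 4×10 + 5 = 45 (decimal)
53 + 45 = 98
Convert 2 tens, 7 ones (place-value notation) → 2×10 + 7 = 27 (decimal)
98 - 27 = 71
71 × 2 = 142
142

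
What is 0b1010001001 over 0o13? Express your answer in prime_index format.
Convert 0b1010001001 (binary) → 512 + 128 + 8 + 1 = 649 (decimal)
Convert 0o13 (octal) → 1×8 + 3 = 11 (decimal)
Compute 649 ÷ 11 = 59
Convert 59 (decimal) → the 17th prime (prime index)
the 17th prime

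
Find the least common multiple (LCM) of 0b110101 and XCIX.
Convert 0b110101 (binary) → 32 + 16 + 4 + 1 = 53 (decimal)
Convert XCIX (Roman numeral) → 90 + 9 = 99 (decimal)
Compute lcm(53, 99) = 5247
5247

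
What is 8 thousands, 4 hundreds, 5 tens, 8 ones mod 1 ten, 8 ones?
Convert 8 thousands, 4 hundreds, 5 tens, 8 ones (place-value notation) → 8×1000 + 4×100 + 5×10 + 8 = 8458 (decimal)
Convert 1 ten, 8 ones (place-value notation) → 1×10 + 8 = 18 (decimal)
Compute 8458 mod 18 = 16
16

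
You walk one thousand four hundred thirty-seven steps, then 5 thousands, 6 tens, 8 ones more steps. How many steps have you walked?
Convert one thousand four hundred thirty-seven (English words) → 1×1000 + 4×100 + 37 = 1437 (decimal)
Convert 5 thousands, 6 tens, 8 ones (place-value notation) → 5×1000 + 6×10 + 8 = 5068 (decimal)
Compute 1437 + 5068 = 6505
6505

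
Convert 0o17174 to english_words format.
Convert 0o17174 (octal) → 1×4096 + 7×512 + 1×64 + 7×8 + 4 = 7804 (decimal)
Convert 7804 (decimal) → 7804 = 7×1000 + 8×100 + 4 → seven thousand eight hundred four (English words)
seven thousand eight hundred four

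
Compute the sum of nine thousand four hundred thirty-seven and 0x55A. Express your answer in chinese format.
Convert nine thousand four hundred thirty-seven (English words) → 9×1000 + 4×100 + 37 = 9437 (decimal)
Convert 0x55A (hexadecimal) → 5×256 + 5×16 + 10 = 1370 (decimal)
Compute 9437 + 1370 = 10807
Convert 10807 (decimal) → 10807 = 1×10000 + 8×100 + 7 → 一万零八百零七 (Chinese numeral)
一万零八百零七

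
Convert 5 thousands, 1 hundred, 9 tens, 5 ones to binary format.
Convert 5 thousands, 1 hundred, 9 tens, 5 ones (place-value notation) → 5×1000 + 1×100 + 9×10 + 5 = 5195 (decimal)
Convert 5195 (decimal) → 5195 = 4096 + 1024 + 64 + 8 + 2 + 1 → 0b1010001001011 (binary)
0b1010001001011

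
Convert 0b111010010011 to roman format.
Convert 0b111010010011 (binary) → 2048 + 1024 + 512 + 128 + 16 + 2 + 1 = 3731 (decimal)
Convert 3731 (decimal) → 3731 = 1000 + 1000 + 1000 + 500 + 100 + 100 + 10 + 10 + 10 + 1 → MMMDCCXXXI (Roman numeral)
MMMDCCXXXI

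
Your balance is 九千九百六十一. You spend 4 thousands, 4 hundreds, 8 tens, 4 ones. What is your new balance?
Convert 九千九百六十一 (Chinese numeral) → 9×1000 + 9×100 + 6×10 + 1 = 9961 (decimal)
Convert 4 thousands, 4 hundreds, 8 tens, 4 ones (place-value notation) → 4×1000 + 4×100 + 8×10 + 4 = 4484 (decimal)
Compute 9961 - 4484 = 5477
5477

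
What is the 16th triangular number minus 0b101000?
The 16th triangular number = 16×17/2 = 136
Convert 0b101000 (binary) → 32 + 8 = 40 (decimal)
Compute 136 - 40 = 96
96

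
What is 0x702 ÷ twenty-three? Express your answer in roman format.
Convert 0x702 (hexadecimal) → 7×256 + 2 = 1794 (decimal)
Convert twenty-three (English words) → 23 (decimal)
Compute 1794 ÷ 23 = 78
Convert 78 (decimal) → 78 = 50 + 10 + 10 + 5 + 1 + 1 + 1 → LXXVIII (Roman numeral)
LXXVIII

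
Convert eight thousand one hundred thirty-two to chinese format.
Convert eight thousand one hundred thirty-two (English words) → 8×1000 + 1×100 + 32 = 8132 (decimal)
Convert 8132 (decimal) → 8132 = 8×1000 + 1×100 + 3×10 + 2 → 八千一百三十二 (Chinese numeral)
八千一百三十二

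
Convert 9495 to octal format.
Convert 9495 (decimal) → 9495 = 2×4096 + 2×512 + 4×64 + 2×8 + 7 → 0o22427 (octal)
0o22427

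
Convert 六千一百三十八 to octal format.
Convert 六千一百三十八 (Chinese numeral) → 6×1000 + 1×100 + 3×10 + 8 = 6138 (decimal)
Convert 6138 (decimal) → 6138 = 1×4096 + 3×512 + 7×64 + 7×8 + 2 → 0o13772 (octal)
0o13772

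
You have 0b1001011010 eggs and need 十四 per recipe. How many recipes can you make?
Convert 0b1001011010 (binary) → 512 + 64 + 16 + 8 + 2 = 602 (decimal)
Convert 十四 (Chinese numeral) → 1×10 + 4 = 14 (decimal)
Compute 602 ÷ 14 = 43
43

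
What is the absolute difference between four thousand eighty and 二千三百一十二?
Convert four thousand eighty (English words) → 4×1000 + 80 = 4080 (decimal)
Convert 二千三百一十二 (Chinese numeral) → 2×1000 + 3×100 + 1×10 + 2 = 2312 (decimal)
Compute |4080 - 2312| = 1768
1768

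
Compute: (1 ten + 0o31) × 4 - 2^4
Convert 1 ten (place-value notation) → 1×10 = 10 (decimal)
Convert 0o31 (octal) → 3×8 + 1 = 25 (decimal)
Convert 2^4 (power) → 16 (decimal)
Expression in decimal: (10 + 25) × 4 - 16
Parentheses first: 10 + 25 = 35
Multiply: 35 × 4 = 140
Subtract: 140 - 16 = 124
124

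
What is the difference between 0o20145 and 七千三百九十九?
Convert 0o20145 (octal) → 2×4096 + 1×64 + 4×8 + 5 = 8293 (decimal)
Convert 七千三百九十九 (Chinese numeral) → 7×1000 + 3×100 + 9×10 + 9 = 7399 (decimal)
Difference: |8293 - 7399| = 894
894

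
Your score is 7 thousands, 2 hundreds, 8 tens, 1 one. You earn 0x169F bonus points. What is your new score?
Convert 7 thousands, 2 hundreds, 8 tens, 1 one (place-value notation) → 7×1000 + 2×100 + 8×10 + 1 = 7281 (decimal)
Convert 0x169F (hexadecimal) → 1×4096 + 6×256 + 9×16 + 15 = 5791 (decimal)
Compute 7281 + 5791 = 13072
13072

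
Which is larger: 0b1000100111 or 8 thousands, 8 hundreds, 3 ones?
Convert 0b1000100111 (binary) → 512 + 32 + 4 + 2 + 1 = 551 (decimal)
Convert 8 thousands, 8 hundreds, 3 ones (place-value notation) → 8×1000 + 8×100 + 3 = 8803 (decimal)
Compare 551 vs 8803: larger = 8803
8803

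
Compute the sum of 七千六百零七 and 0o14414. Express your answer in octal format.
Convert 七千六百零七 (Chinese numeral) → 7×1000 + 6×100 + 7 = 7607 (decimal)
Convert 0o14414 (octal) → 1×4096 + 4×512 + 4×64 + 1×8 + 4 = 6412 (decimal)
Compute 7607 + 6412 = 14019
Convert 14019 (decimal) → 14019 = 3×4096 + 3×512 + 3×64 + 3 → 0o33303 (octal)
0o33303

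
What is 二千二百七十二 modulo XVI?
Convert 二千二百七十二 (Chinese numeral) → 2×1000 + 2×100 + 7×10 + 2 = 2272 (decimal)
Convert XVI (Roman numeral) → 10 + 5 + 1 = 16 (decimal)
Compute 2272 mod 16 = 0
0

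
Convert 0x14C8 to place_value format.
Convert 0x14C8 (hexadecimal) → 1×4096 + 4×256 + 12×16 + 8 = 5320 (decimal)
Convert 5320 (decimal) → 5320 = 5×1000 + 3×100 + 2×10 → 5 thousands, 3 hundreds, 2 tens (place-value notation)
5 thousands, 3 hundreds, 2 tens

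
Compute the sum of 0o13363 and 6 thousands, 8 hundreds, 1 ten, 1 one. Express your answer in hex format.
Convert 0o13363 (octal) → 1×4096 + 3×512 + 3×64 + 6×8 + 3 = 5875 (decimal)
Convert 6 thousands, 8 hundreds, 1 ten, 1 one (place-value notation) → 6×1000 + 8×100 + 1×10 + 1 = 6811 (decimal)
Compute 5875 + 6811 = 12686
Convert 12686 (decimal) → 12686 = 3×4096 + 1×256 + 8×16 + 14 → 0x318E (hexadecimal)
0x318E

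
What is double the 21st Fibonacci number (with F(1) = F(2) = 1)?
The 21st Fibonacci number (with F(1) = F(2) = 1) = 10946
Compute 10946 × 2 = 21892
21892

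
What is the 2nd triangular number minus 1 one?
The 2nd triangular number = 2×3/2 = 3
Convert 1 one (place-value notation) → 1 (decimal)
Compute 3 - 1 = 2
2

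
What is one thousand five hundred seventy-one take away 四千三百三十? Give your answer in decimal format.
Convert one thousand five hundred seventy-one (English words) → 1×1000 + 5×100 + 71 = 1571 (decimal)
Convert 四千三百三十 (Chinese numeral) → 4×1000 + 3×100 + 3×10 = 4330 (decimal)
Compute 1571 - 4330 = -2759
-2759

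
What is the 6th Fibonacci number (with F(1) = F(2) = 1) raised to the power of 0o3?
Convert the 6th Fibonacci number (with F(1) = F(2) = 1) (Fibonacci index) → 1, 1, 2, 3, 5, 8 → 8 (decimal)
Convert 0o3 (octal) → 3 (decimal)
Compute 8 ^ 3 = 512
512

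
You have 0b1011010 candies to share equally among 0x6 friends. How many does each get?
Convert 0b1011010 (binary) → 64 + 16 + 8 + 2 = 90 (decimal)
Convert 0x6 (hexadecimal) → 6 (decimal)
Compute 90 ÷ 6 = 15
15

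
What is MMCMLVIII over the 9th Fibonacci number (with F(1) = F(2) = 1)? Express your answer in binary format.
Convert MMCMLVIII (Roman numeral) → 1000 + 1000 + 900 + 50 + 5 + 1 + 1 + 1 = 2958 (decimal)
Convert the 9th Fibonacci number (with F(1) = F(2) = 1) (Fibonacci index) → 1, 1, 2, 3, 5, 8, 13, 21, 34 → 34 (decimal)
Compute 2958 ÷ 34 = 87
Convert 87 (decimal) → 87 = 64 + 16 + 4 + 2 + 1 → 0b1010111 (binary)
0b1010111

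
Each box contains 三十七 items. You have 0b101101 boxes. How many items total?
Convert 三十七 (Chinese numeral) → 3×10 + 7 = 37 (decimal)
Convert 0b101101 (binary) → 32 + 8 + 4 + 1 = 45 (decimal)
Compute 37 × 45 = 1665
1665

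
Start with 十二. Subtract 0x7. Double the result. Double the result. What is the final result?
Convert 十二 (Chinese numeral) → 1×10 + 2 = 12 (decimal)
Start: 12
Convert 0x7 (hexadecimal) → 7 (decimal)
12 - 7 = 5
5 × 2 = 10
10 × 2 = 20
20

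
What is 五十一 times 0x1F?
Convert 五十一 (Chinese numeral) → 5×10 + 1 = 51 (decimal)
Convert 0x1F (hexadecimal) → 1×16 + 15 = 31 (decimal)
Compute 51 × 31 = 1581
1581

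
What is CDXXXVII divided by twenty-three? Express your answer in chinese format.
Convert CDXXXVII (Roman numeral) → 400 + 10 + 10 + 10 + 5 + 1 + 1 = 437 (decimal)
Convert twenty-three (English words) → 23 (decimal)
Compute 437 ÷ 23 = 19
Convert 19 (decimal) → 19 = 1×10 + 9 → 十九 (Chinese numeral)
十九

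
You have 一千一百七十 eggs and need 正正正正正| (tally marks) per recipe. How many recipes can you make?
Convert 一千一百七十 (Chinese numeral) → 1×1000 + 1×100 + 7×10 = 1170 (decimal)
Convert 正正正正正| (tally marks) → 5 + 5 + 5 + 5 + 5 + 1 = 26 (decimal)
Compute 1170 ÷ 26 = 45
45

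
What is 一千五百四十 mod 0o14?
Convert 一千五百四十 (Chinese numeral) → 1×1000 + 5×100 + 4×10 = 1540 (decimal)
Convert 0o14 (octal) → 1×8 + 4 = 12 (decimal)
Compute 1540 mod 12 = 4
4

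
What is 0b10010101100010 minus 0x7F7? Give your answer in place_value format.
Convert 0b10010101100010 (binary) → 8192 + 1024 + 256 + 64 + 32 + 2 = 9570 (decimal)
Convert 0x7F7 (hexadecimal) → 7×256 + 15×16 + 7 = 2039 (decimal)
Compute 9570 - 2039 = 7531
Convert 7531 (decimal) → 7531 = 7×1000 + 5×100 + 3×10 + 1 → 7 thousands, 5 hundreds, 3 tens, 1 one (place-value notation)
7 thousands, 5 hundreds, 3 tens, 1 one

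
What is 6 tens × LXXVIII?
Convert 6 tens (place-value notation) → 6×10 = 60 (decimal)
Convert LXXVIII (Roman numeral) → 50 + 10 + 10 + 5 + 1 + 1 + 1 = 78 (decimal)
Compute 60 × 78 = 4680
4680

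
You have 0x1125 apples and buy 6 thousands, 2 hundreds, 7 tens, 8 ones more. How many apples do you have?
Convert 0x1125 (hexadecimal) → 1×4096 + 1×256 + 2×16 + 5 = 4389 (decimal)
Convert 6 thousands, 2 hundreds, 7 tens, 8 ones (place-value notation) → 6×1000 + 2×100 + 7×10 + 8 = 6278 (decimal)
Compute 4389 + 6278 = 10667
10667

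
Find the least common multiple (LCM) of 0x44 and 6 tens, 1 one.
Convert 0x44 (hexadecimal) → 4×16 + 4 = 68 (decimal)
Convert 6 tens, 1 one (place-value notation) → 6×10 + 1 = 61 (decimal)
Compute lcm(68, 61) = 4148
4148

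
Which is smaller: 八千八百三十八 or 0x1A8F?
Convert 八千八百三十八 (Chinese numeral) → 8×1000 + 8×100 + 3×10 + 8 = 8838 (decimal)
Convert 0x1A8F (hexadecimal) → 1×4096 + 10×256 + 8×16 + 15 = 6799 (decimal)
Compare 8838 vs 6799: smaller = 6799
6799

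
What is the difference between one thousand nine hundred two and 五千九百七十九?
Convert one thousand nine hundred two (English words) → 1×1000 + 9×100 + 2 = 1902 (decimal)
Convert 五千九百七十九 (Chinese numeral) → 5×1000 + 9×100 + 7×10 + 9 = 5979 (decimal)
Difference: |1902 - 5979| = 4077
4077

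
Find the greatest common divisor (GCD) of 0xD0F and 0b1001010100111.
Convert 0xD0F (hexadecimal) → 13×256 + 15 = 3343 (decimal)
Convert 0b1001010100111 (binary) → 4096 + 512 + 128 + 32 + 4 + 2 + 1 = 4775 (decimal)
Compute gcd(3343, 4775) = 1
1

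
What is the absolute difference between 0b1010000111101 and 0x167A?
Convert 0b1010000111101 (binary) → 4096 + 1024 + 32 + 16 + 8 + 4 + 1 = 5181 (decimal)
Convert 0x167A (hexadecimal) → 1×4096 + 6×256 + 7×16 + 10 = 5754 (decimal)
Compute |5181 - 5754| = 573
573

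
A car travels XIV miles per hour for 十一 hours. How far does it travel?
Convert XIV (Roman numeral) → 10 + 4 = 14 (decimal)
Convert 十一 (Chinese numeral) → 1×10 + 1 = 11 (decimal)
Compute 14 × 11 = 154
154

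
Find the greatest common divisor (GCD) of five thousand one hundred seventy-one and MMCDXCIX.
Convert five thousand one hundred seventy-one (English words) → 5×1000 + 1×100 + 71 = 5171 (decimal)
Convert MMCDXCIX (Roman numeral) → 1000 + 1000 + 400 + 90 + 9 = 2499 (decimal)
Compute gcd(5171, 2499) = 1
1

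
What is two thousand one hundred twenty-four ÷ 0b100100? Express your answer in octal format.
Convert two thousand one hundred twenty-four (English words) → 2×1000 + 1×100 + 24 = 2124 (decimal)
Convert 0b100100 (binary) → 32 + 4 = 36 (decimal)
Compute 2124 ÷ 36 = 59
Convert 59 (decimal) → 59 = 7×8 + 3 → 0o73 (octal)
0o73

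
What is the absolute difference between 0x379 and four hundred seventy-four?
Convert 0x379 (hexadecimal) → 3×256 + 7×16 + 9 = 889 (decimal)
Convert four hundred seventy-four (English words) → 4×100 + 74 = 474 (decimal)
Compute |889 - 474| = 415
415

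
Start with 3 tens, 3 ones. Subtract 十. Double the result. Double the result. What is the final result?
Convert 3 tens, 3 ones (place-value notation) → 3×10 + 3 = 33 (decimal)
Start: 33
Convert 十 (Chinese numeral) → 1×10 = 10 (decimal)
33 - 10 = 23
23 × 2 = 46
46 × 2 = 92
92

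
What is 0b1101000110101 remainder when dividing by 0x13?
Convert 0b1101000110101 (binary) → 4096 + 2048 + 512 + 32 + 16 + 4 + 1 = 6709 (decimal)
Convert 0x13 (hexadecimal) → 1×16 + 3 = 19 (decimal)
Compute 6709 mod 19 = 2
2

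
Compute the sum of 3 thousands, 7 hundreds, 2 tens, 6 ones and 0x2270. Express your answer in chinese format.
Convert 3 thousands, 7 hundreds, 2 tens, 6 ones (place-value notation) → 3×1000 + 7×100 + 2×10 + 6 = 3726 (decimal)
Convert 0x2270 (hexadecimal) → 2×4096 + 2×256 + 7×16 = 8816 (decimal)
Compute 3726 + 8816 = 12542
Convert 12542 (decimal) → 12542 = 1×10000 + 2×1000 + 5×100 + 4×10 + 2 → 一万二千五百四十二 (Chinese numeral)
一万二千五百四十二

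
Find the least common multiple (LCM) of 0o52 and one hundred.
Convert 0o52 (octal) → 5×8 + 2 = 42 (decimal)
Convert one hundred (English words) → 1×100 = 100 (decimal)
Compute lcm(42, 100) = 2100
2100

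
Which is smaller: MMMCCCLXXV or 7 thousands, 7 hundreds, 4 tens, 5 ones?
Convert MMMCCCLXXV (Roman numeral) → 1000 + 1000 + 1000 + 100 + 100 + 100 + 50 + 10 + 10 + 5 = 3375 (decimal)
Convert 7 thousands, 7 hundreds, 4 tens, 5 ones (place-value notation) → 7×1000 + 7×100 + 4×10 + 5 = 7745 (decimal)
Compare 3375 vs 7745: smaller = 3375
3375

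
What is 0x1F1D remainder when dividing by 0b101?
Convert 0x1F1D (hexadecimal) → 1×4096 + 15×256 + 1×16 + 13 = 7965 (decimal)
Convert 0b101 (binary) → 4 + 1 = 5 (decimal)
Compute 7965 mod 5 = 0
0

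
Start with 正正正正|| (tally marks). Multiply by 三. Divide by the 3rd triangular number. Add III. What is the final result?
Convert 正正正正|| (tally marks) → 5 + 5 + 5 + 5 + 2 = 22 (decimal)
Start: 22
Convert 三 (Chinese numeral) → 3 (decimal)
22 × 3 = 66
Convert the 3rd triangular number (triangular index) → 3×4/2 = 6 (decimal)
66 ÷ 6 = 11
Convert III (Roman numeral) → 1 + 1 + 1 = 3 (decimal)
11 + 3 = 14
14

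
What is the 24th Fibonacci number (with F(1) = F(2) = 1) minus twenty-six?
The 24th Fibonacci number (with F(1) = F(2) = 1) = 46368
Convert twenty-six (English words) → 26 (decimal)
Compute 46368 - 26 = 46342
46342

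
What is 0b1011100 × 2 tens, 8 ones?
Convert 0b1011100 (binary) → 64 + 16 + 8 + 4 = 92 (decimal)
Convert 2 tens, 8 ones (place-value notation) → 2×10 + 8 = 28 (decimal)
Compute 92 × 28 = 2576
2576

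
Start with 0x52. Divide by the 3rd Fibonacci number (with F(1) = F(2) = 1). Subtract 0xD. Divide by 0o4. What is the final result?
Convert 0x52 (hexadecimal) → 5×16 + 2 = 82 (decimal)
Start: 82
Convert the 3rd Fibonacci number (with F(1) = F(2) = 1) (Fibonacci index) → 1, 1, 2 → 2 (decimal)
82 ÷ 2 = 41
Convert 0xD (hexadecimal) → 13 (decimal)
41 - 13 = 28
Convert 0o4 (octal) → 4 (decimal)
28 ÷ 4 = 7
7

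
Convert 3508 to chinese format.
Convert 3508 (decimal) → 3508 = 3×1000 + 5×100 + 8 → 三千五百零八 (Chinese numeral)
三千五百零八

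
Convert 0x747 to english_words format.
Convert 0x747 (hexadecimal) → 7×256 + 4×16 + 7 = 1863 (decimal)
Convert 1863 (decimal) → 1863 = 1×1000 + 8×100 + 63 → one thousand eight hundred sixty-three (English words)
one thousand eight hundred sixty-three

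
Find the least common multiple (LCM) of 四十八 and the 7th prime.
Convert 四十八 (Chinese numeral) → 4×10 + 8 = 48 (decimal)
Convert the 7th prime (prime index) → 17 (decimal)
Compute lcm(48, 17) = 816
816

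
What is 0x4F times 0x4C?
Convert 0x4F (hexadecimal) → 4×16 + 15 = 79 (decimal)
Convert 0x4C (hexadecimal) → 4×16 + 12 = 76 (decimal)
Compute 79 × 76 = 6004
6004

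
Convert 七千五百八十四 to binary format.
Convert 七千五百八十四 (Chinese numeral) → 7×1000 + 5×100 + 8×10 + 4 = 7584 (decimal)
Convert 7584 (decimal) → 7584 = 4096 + 2048 + 1024 + 256 + 128 + 32 → 0b1110110100000 (binary)
0b1110110100000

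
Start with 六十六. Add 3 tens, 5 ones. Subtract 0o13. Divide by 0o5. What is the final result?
Convert 六十六 (Chinese numeral) → 6×10 + 6 = 66 (decimal)
Start: 66
Convert 3 tens, 5 ones (place-value notation) → 3×10 + 5 = 35 (decimal)
66 + 35 = 101
Convert 0o13 (octal) → 1×8 + 3 = 11 (decimal)
101 - 11 = 90
Convert 0o5 (octal) → 5 (decimal)
90 ÷ 5 = 18
18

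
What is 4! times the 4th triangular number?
Convert 4! (factorial) → 24 (decimal)
Convert the 4th triangular number (triangular index) → 4×5/2 = 10 (decimal)
Compute 24 × 10 = 240
240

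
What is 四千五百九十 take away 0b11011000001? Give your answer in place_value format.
Convert 四千五百九十 (Chinese numeral) → 4×1000 + 5×100 + 9×10 = 4590 (decimal)
Convert 0b11011000001 (binary) → 1024 + 512 + 128 + 64 + 1 = 1729 (decimal)
Compute 4590 - 1729 = 2861
Convert 2861 (decimal) → 2861 = 2×1000 + 8×100 + 6×10 + 1 → 2 thousands, 8 hundreds, 6 tens, 1 one (place-value notation)
2 thousands, 8 hundreds, 6 tens, 1 one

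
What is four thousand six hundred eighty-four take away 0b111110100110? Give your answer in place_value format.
Convert four thousand six hundred eighty-four (English words) → 4×1000 + 6×100 + 84 = 4684 (decimal)
Convert 0b111110100110 (binary) → 2048 + 1024 + 512 + 256 + 128 + 32 + 4 + 2 = 4006 (decimal)
Compute 4684 - 4006 = 678
Convert 678 (decimal) → 678 = 6×100 + 7×10 + 8 → 6 hundreds, 7 tens, 8 ones (place-value notation)
6 hundreds, 7 tens, 8 ones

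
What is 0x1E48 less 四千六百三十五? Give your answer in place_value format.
Convert 0x1E48 (hexadecimal) → 1×4096 + 14×256 + 4×16 + 8 = 7752 (decimal)
Convert 四千六百三十五 (Chinese numeral) → 4×1000 + 6×100 + 3×10 + 5 = 4635 (decimal)
Compute 7752 - 4635 = 3117
Convert 3117 (decimal) → 3117 = 3×1000 + 1×100 + 1×10 + 7 → 3 thousands, 1 hundred, 1 ten, 7 ones (place-value notation)
3 thousands, 1 hundred, 1 ten, 7 ones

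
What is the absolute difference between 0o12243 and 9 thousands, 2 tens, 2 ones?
Convert 0o12243 (octal) → 1×4096 + 2×512 + 2×64 + 4×8 + 3 = 5283 (decimal)
Convert 9 thousands, 2 tens, 2 ones (place-value notation) → 9×1000 + 2×10 + 2 = 9022 (decimal)
Compute |5283 - 9022| = 3739
3739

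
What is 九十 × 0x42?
Convert 九十 (Chinese numeral) → 9×10 = 90 (decimal)
Convert 0x42 (hexadecimal) → 4×16 + 2 = 66 (decimal)
Compute 90 × 66 = 5940
5940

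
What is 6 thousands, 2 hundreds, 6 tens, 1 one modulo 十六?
Convert 6 thousands, 2 hundreds, 6 tens, 1 one (place-value notation) → 6×1000 + 2×100 + 6×10 + 1 = 6261 (decimal)
Convert 十六 (Chinese numeral) → 1×10 + 6 = 16 (decimal)
Compute 6261 mod 16 = 5
5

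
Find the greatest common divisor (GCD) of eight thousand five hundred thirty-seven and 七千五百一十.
Convert eight thousand five hundred thirty-seven (English words) → 8×1000 + 5×100 + 37 = 8537 (decimal)
Convert 七千五百一十 (Chinese numeral) → 7×1000 + 5×100 + 1×10 = 7510 (decimal)
Compute gcd(8537, 7510) = 1
1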